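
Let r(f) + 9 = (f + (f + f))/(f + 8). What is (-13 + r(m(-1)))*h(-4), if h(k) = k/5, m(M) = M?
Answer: 628/35 ≈ 17.943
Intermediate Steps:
r(f) = -9 + 3*f/(8 + f) (r(f) = -9 + (f + (f + f))/(f + 8) = -9 + (f + 2*f)/(8 + f) = -9 + (3*f)/(8 + f) = -9 + 3*f/(8 + f))
h(k) = k/5 (h(k) = k*(⅕) = k/5)
(-13 + r(m(-1)))*h(-4) = (-13 + 6*(-12 - 1*(-1))/(8 - 1))*((⅕)*(-4)) = (-13 + 6*(-12 + 1)/7)*(-⅘) = (-13 + 6*(⅐)*(-11))*(-⅘) = (-13 - 66/7)*(-⅘) = -157/7*(-⅘) = 628/35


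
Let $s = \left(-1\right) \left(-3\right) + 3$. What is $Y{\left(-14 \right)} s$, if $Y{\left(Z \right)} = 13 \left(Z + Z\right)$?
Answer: $-2184$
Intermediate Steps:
$s = 6$ ($s = 3 + 3 = 6$)
$Y{\left(Z \right)} = 26 Z$ ($Y{\left(Z \right)} = 13 \cdot 2 Z = 26 Z$)
$Y{\left(-14 \right)} s = 26 \left(-14\right) 6 = \left(-364\right) 6 = -2184$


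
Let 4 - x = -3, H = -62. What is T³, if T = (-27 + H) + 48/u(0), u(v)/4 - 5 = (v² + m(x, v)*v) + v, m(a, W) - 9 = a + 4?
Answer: -81182737/125 ≈ -6.4946e+5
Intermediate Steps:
x = 7 (x = 4 - 1*(-3) = 4 + 3 = 7)
m(a, W) = 13 + a (m(a, W) = 9 + (a + 4) = 9 + (4 + a) = 13 + a)
u(v) = 20 + 4*v² + 84*v (u(v) = 20 + 4*((v² + (13 + 7)*v) + v) = 20 + 4*((v² + 20*v) + v) = 20 + 4*(v² + 21*v) = 20 + (4*v² + 84*v) = 20 + 4*v² + 84*v)
T = -433/5 (T = (-27 - 62) + 48/(20 + 4*0² + 84*0) = -89 + 48/(20 + 4*0 + 0) = -89 + 48/(20 + 0 + 0) = -89 + 48/20 = -89 + 48*(1/20) = -89 + 12/5 = -433/5 ≈ -86.600)
T³ = (-433/5)³ = -81182737/125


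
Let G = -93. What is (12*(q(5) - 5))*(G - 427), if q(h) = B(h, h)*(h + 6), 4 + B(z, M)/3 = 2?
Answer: 443040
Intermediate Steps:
B(z, M) = -6 (B(z, M) = -12 + 3*2 = -12 + 6 = -6)
q(h) = -36 - 6*h (q(h) = -6*(h + 6) = -6*(6 + h) = -36 - 6*h)
(12*(q(5) - 5))*(G - 427) = (12*((-36 - 6*5) - 5))*(-93 - 427) = (12*((-36 - 30) - 5))*(-520) = (12*(-66 - 5))*(-520) = (12*(-71))*(-520) = -852*(-520) = 443040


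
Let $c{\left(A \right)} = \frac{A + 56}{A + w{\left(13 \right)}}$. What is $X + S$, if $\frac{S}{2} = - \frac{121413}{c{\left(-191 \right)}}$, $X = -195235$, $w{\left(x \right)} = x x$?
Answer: $- \frac{10566299}{45} \approx -2.3481 \cdot 10^{5}$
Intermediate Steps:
$w{\left(x \right)} = x^{2}$
$c{\left(A \right)} = \frac{56 + A}{169 + A}$ ($c{\left(A \right)} = \frac{A + 56}{A + 13^{2}} = \frac{56 + A}{A + 169} = \frac{56 + A}{169 + A}$)
$S = - \frac{1780724}{45}$ ($S = 2 \left(- \frac{121413}{\frac{1}{169 - 191} \left(56 - 191\right)}\right) = 2 \left(- \frac{121413}{\frac{1}{-22} \left(-135\right)}\right) = 2 \left(- \frac{121413}{\left(- \frac{1}{22}\right) \left(-135\right)}\right) = 2 \left(- \frac{121413}{\frac{135}{22}}\right) = 2 \left(\left(-121413\right) \frac{22}{135}\right) = 2 \left(- \frac{890362}{45}\right) = - \frac{1780724}{45} \approx -39572.0$)
$X + S = -195235 - \frac{1780724}{45} = - \frac{10566299}{45}$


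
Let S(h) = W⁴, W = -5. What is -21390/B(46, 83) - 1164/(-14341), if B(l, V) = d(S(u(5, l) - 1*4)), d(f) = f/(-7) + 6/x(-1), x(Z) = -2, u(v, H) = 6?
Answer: 1074014937/4632143 ≈ 231.86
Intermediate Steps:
S(h) = 625 (S(h) = (-5)⁴ = 625)
d(f) = -3 - f/7 (d(f) = f/(-7) + 6/(-2) = f*(-⅐) + 6*(-½) = -f/7 - 3 = -3 - f/7)
B(l, V) = -646/7 (B(l, V) = -3 - ⅐*625 = -3 - 625/7 = -646/7)
-21390/B(46, 83) - 1164/(-14341) = -21390/(-646/7) - 1164/(-14341) = -21390*(-7/646) - 1164*(-1/14341) = 74865/323 + 1164/14341 = 1074014937/4632143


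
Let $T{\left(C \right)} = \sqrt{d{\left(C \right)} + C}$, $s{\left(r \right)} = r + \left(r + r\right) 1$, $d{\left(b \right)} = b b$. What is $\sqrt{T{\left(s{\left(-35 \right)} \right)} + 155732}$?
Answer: $\sqrt{155732 + 2 \sqrt{2730}} \approx 394.76$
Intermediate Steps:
$d{\left(b \right)} = b^{2}$
$s{\left(r \right)} = 3 r$ ($s{\left(r \right)} = r + 2 r 1 = r + 2 r = 3 r$)
$T{\left(C \right)} = \sqrt{C + C^{2}}$ ($T{\left(C \right)} = \sqrt{C^{2} + C} = \sqrt{C + C^{2}}$)
$\sqrt{T{\left(s{\left(-35 \right)} \right)} + 155732} = \sqrt{\sqrt{3 \left(-35\right) \left(1 + 3 \left(-35\right)\right)} + 155732} = \sqrt{\sqrt{- 105 \left(1 - 105\right)} + 155732} = \sqrt{\sqrt{\left(-105\right) \left(-104\right)} + 155732} = \sqrt{\sqrt{10920} + 155732} = \sqrt{2 \sqrt{2730} + 155732} = \sqrt{155732 + 2 \sqrt{2730}}$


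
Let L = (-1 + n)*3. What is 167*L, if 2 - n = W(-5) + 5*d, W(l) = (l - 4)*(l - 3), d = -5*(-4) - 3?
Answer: -78156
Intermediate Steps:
d = 17 (d = 20 - 3 = 17)
W(l) = (-4 + l)*(-3 + l)
n = -155 (n = 2 - ((12 + (-5)² - 7*(-5)) + 5*17) = 2 - ((12 + 25 + 35) + 85) = 2 - (72 + 85) = 2 - 1*157 = 2 - 157 = -155)
L = -468 (L = (-1 - 155)*3 = -156*3 = -468)
167*L = 167*(-468) = -78156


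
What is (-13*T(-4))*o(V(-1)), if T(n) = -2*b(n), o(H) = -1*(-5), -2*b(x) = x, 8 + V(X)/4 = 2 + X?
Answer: 260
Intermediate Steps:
V(X) = -24 + 4*X (V(X) = -32 + 4*(2 + X) = -32 + (8 + 4*X) = -24 + 4*X)
b(x) = -x/2
o(H) = 5
T(n) = n (T(n) = -(-1)*n = n)
(-13*T(-4))*o(V(-1)) = -13*(-4)*5 = 52*5 = 260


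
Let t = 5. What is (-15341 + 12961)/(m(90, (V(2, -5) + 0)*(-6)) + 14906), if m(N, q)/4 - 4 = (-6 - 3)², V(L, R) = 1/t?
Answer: -170/1089 ≈ -0.15611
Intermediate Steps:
V(L, R) = ⅕ (V(L, R) = 1/5 = ⅕)
m(N, q) = 340 (m(N, q) = 16 + 4*(-6 - 3)² = 16 + 4*(-9)² = 16 + 4*81 = 16 + 324 = 340)
(-15341 + 12961)/(m(90, (V(2, -5) + 0)*(-6)) + 14906) = (-15341 + 12961)/(340 + 14906) = -2380/15246 = -2380*1/15246 = -170/1089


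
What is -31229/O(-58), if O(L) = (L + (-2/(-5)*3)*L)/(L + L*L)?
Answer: 809115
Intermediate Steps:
O(L) = 11*L/(5*(L + L²)) (O(L) = (L + (-2*(-⅕)*3)*L)/(L + L²) = (L + ((⅖)*3)*L)/(L + L²) = (L + 6*L/5)/(L + L²) = (11*L/5)/(L + L²) = 11*L/(5*(L + L²)))
-31229/O(-58) = -31229/(11/(5*(1 - 58))) = -31229/((11/5)/(-57)) = -31229/((11/5)*(-1/57)) = -31229/(-11/285) = -31229*(-285/11) = 809115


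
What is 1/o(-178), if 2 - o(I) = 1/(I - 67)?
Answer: 245/491 ≈ 0.49898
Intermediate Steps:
o(I) = 2 - 1/(-67 + I) (o(I) = 2 - 1/(I - 67) = 2 - 1/(-67 + I))
1/o(-178) = 1/((-135 + 2*(-178))/(-67 - 178)) = 1/((-135 - 356)/(-245)) = 1/(-1/245*(-491)) = 1/(491/245) = 245/491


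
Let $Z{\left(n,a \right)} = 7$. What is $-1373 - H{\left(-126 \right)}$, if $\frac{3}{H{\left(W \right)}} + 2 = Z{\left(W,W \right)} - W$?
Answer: $- \frac{179866}{131} \approx -1373.0$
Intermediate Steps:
$H{\left(W \right)} = \frac{3}{5 - W}$ ($H{\left(W \right)} = \frac{3}{-2 - \left(-7 + W\right)} = \frac{3}{5 - W}$)
$-1373 - H{\left(-126 \right)} = -1373 - - \frac{3}{-5 - 126} = -1373 - - \frac{3}{-131} = -1373 - \left(-3\right) \left(- \frac{1}{131}\right) = -1373 - \frac{3}{131} = - \frac{179866}{131}$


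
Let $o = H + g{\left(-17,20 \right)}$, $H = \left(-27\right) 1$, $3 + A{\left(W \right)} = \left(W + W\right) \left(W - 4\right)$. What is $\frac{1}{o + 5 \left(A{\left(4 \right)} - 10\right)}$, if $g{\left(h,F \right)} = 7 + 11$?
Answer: $- \frac{1}{74} \approx -0.013514$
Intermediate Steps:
$g{\left(h,F \right)} = 18$
$A{\left(W \right)} = -3 + 2 W \left(-4 + W\right)$ ($A{\left(W \right)} = -3 + \left(W + W\right) \left(W - 4\right) = -3 + 2 W \left(-4 + W\right)$)
$H = -27$
$o = -9$ ($o = -27 + 18 = -9$)
$\frac{1}{o + 5 \left(A{\left(4 \right)} - 10\right)} = \frac{1}{-9 + 5 \left(\left(-3 - 32 + 2 \cdot 4^{2}\right) - 10\right)} = \frac{1}{-9 + 5 \left(\left(-3 - 32 + 2 \cdot 16\right) - 10\right)} = \frac{1}{-9 + 5 \left(\left(-3 - 32 + 32\right) - 10\right)} = \frac{1}{-9 + 5 \left(-3 - 10\right)} = \frac{1}{-9 + 5 \left(-13\right)} = \frac{1}{-9 - 65} = \frac{1}{-74} = - \frac{1}{74}$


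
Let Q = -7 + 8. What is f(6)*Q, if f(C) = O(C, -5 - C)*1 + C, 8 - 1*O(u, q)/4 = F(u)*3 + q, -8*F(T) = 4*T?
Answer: 118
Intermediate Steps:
F(T) = -T/2
O(u, q) = 32 - 4*q + 6*u (O(u, q) = 32 - 4*(-u/2*3 + q) = 32 - 4*(-3*u/2 + q) = 32 - 4*(q - 3*u/2) = 32 + (-4*q + 6*u) = 32 - 4*q + 6*u)
Q = 1
f(C) = 52 + 11*C (f(C) = (32 - 4*(-5 - C) + 6*C)*1 + C = (32 + (20 + 4*C) + 6*C)*1 + C = (52 + 10*C)*1 + C = (52 + 10*C) + C = 52 + 11*C)
f(6)*Q = (52 + 11*6)*1 = (52 + 66)*1 = 118*1 = 118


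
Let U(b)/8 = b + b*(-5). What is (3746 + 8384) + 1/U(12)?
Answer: 4657919/384 ≈ 12130.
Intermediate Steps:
U(b) = -32*b (U(b) = 8*(b + b*(-5)) = 8*(b - 5*b) = 8*(-4*b) = -32*b)
(3746 + 8384) + 1/U(12) = (3746 + 8384) + 1/(-32*12) = 12130 + 1/(-384) = 12130 - 1/384 = 4657919/384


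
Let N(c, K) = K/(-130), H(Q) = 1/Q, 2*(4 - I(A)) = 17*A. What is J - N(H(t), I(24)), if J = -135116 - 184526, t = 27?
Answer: -4155366/13 ≈ -3.1964e+5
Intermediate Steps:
I(A) = 4 - 17*A/2
N(c, K) = -K/130 (N(c, K) = K*(-1/130) = -K/130)
J = -319642
J - N(H(t), I(24)) = -319642 - (-1)*(4 - 17/2*24)/130 = -319642 - (-1)*(4 - 204)/130 = -319642 - (-1)*(-200)/130 = -319642 - 1*20/13 = -319642 - 20/13 = -4155366/13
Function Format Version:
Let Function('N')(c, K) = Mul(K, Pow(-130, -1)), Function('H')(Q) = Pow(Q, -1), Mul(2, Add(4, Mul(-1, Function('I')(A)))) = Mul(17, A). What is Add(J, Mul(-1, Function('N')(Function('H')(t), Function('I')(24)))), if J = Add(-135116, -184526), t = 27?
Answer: Rational(-4155366, 13) ≈ -3.1964e+5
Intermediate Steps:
Function('I')(A) = Add(4, Mul(Rational(-17, 2), A)) (Function('I')(A) = Add(4, Mul(Rational(-1, 2), Mul(17, A))) = Add(4, Mul(Rational(-17, 2), A)))
Function('N')(c, K) = Mul(Rational(-1, 130), K) (Function('N')(c, K) = Mul(K, Rational(-1, 130)) = Mul(Rational(-1, 130), K))
J = -319642
Add(J, Mul(-1, Function('N')(Function('H')(t), Function('I')(24)))) = Add(-319642, Mul(-1, Mul(Rational(-1, 130), Add(4, Mul(Rational(-17, 2), 24))))) = Add(-319642, Mul(-1, Mul(Rational(-1, 130), Add(4, -204)))) = Add(-319642, Mul(-1, Mul(Rational(-1, 130), -200))) = Add(-319642, Mul(-1, Rational(20, 13))) = Add(-319642, Rational(-20, 13)) = Rational(-4155366, 13)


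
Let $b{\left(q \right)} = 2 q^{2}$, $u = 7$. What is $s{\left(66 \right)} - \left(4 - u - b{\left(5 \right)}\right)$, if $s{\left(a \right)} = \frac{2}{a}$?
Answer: $\frac{1750}{33} \approx 53.03$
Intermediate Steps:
$s{\left(66 \right)} - \left(4 - u - b{\left(5 \right)}\right) = \frac{2}{66} + \left(\left(\left(2 \cdot 5^{2} + 7\right) - 4\right) - 0\right) = 2 \cdot \frac{1}{66} + \left(\left(\left(2 \cdot 25 + 7\right) - 4\right) + 0\right) = \frac{1}{33} + \left(\left(\left(50 + 7\right) - 4\right) + 0\right) = \frac{1}{33} + \left(\left(57 - 4\right) + 0\right) = \frac{1}{33} + \left(53 + 0\right) = \frac{1}{33} + 53 = \frac{1750}{33}$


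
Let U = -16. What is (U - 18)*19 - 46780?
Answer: -47426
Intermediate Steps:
(U - 18)*19 - 46780 = (-16 - 18)*19 - 46780 = -34*19 - 46780 = -646 - 46780 = -47426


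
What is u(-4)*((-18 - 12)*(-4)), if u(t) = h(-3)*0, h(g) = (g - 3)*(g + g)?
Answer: 0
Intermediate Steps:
h(g) = 2*g*(-3 + g) (h(g) = (-3 + g)*(2*g) = 2*g*(-3 + g))
u(t) = 0 (u(t) = (2*(-3)*(-3 - 3))*0 = (2*(-3)*(-6))*0 = 36*0 = 0)
u(-4)*((-18 - 12)*(-4)) = 0*((-18 - 12)*(-4)) = 0*(-30*(-4)) = 0*120 = 0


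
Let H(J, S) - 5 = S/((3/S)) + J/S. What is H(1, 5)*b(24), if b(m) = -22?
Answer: -4466/15 ≈ -297.73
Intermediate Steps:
H(J, S) = 5 + S**2/3 + J/S (H(J, S) = 5 + (S/((3/S)) + J/S) = 5 + (S*(S/3) + J/S) = 5 + (S**2/3 + J/S) = 5 + S**2/3 + J/S)
H(1, 5)*b(24) = (5 + (1/3)*5**2 + 1/5)*(-22) = (5 + (1/3)*25 + 1*(1/5))*(-22) = (5 + 25/3 + 1/5)*(-22) = (203/15)*(-22) = -4466/15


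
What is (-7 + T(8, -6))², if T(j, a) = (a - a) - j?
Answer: 225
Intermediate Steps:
T(j, a) = -j (T(j, a) = 0 - j = -j)
(-7 + T(8, -6))² = (-7 - 1*8)² = (-7 - 8)² = (-15)² = 225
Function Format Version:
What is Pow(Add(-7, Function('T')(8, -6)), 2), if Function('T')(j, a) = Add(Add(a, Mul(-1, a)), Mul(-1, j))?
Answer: 225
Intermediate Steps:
Function('T')(j, a) = Mul(-1, j) (Function('T')(j, a) = Add(0, Mul(-1, j)) = Mul(-1, j))
Pow(Add(-7, Function('T')(8, -6)), 2) = Pow(Add(-7, Mul(-1, 8)), 2) = Pow(Add(-7, -8), 2) = Pow(-15, 2) = 225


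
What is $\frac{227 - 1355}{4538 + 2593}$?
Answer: $- \frac{376}{2377} \approx -0.15818$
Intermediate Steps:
$\frac{227 - 1355}{4538 + 2593} = \frac{227 - 1355}{7131} = \left(227 - 1355\right) \frac{1}{7131} = \left(-1128\right) \frac{1}{7131} = - \frac{376}{2377}$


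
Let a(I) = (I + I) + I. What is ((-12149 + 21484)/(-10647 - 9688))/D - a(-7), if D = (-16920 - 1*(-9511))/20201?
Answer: 670495730/30132403 ≈ 22.252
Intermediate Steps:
a(I) = 3*I (a(I) = 2*I + I = 3*I)
D = -7409/20201 (D = (-16920 + 9511)*(1/20201) = -7409*1/20201 = -7409/20201 ≈ -0.36676)
((-12149 + 21484)/(-10647 - 9688))/D - a(-7) = ((-12149 + 21484)/(-10647 - 9688))/(-7409/20201) - 3*(-7) = (9335/(-20335))*(-20201/7409) - 1*(-21) = (9335*(-1/20335))*(-20201/7409) + 21 = -1867/4067*(-20201/7409) + 21 = 37715267/30132403 + 21 = 670495730/30132403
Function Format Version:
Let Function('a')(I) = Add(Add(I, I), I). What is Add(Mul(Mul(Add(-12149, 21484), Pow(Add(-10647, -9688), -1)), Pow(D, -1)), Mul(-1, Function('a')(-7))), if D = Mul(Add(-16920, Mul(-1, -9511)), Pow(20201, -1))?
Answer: Rational(670495730, 30132403) ≈ 22.252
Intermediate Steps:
Function('a')(I) = Mul(3, I) (Function('a')(I) = Add(Mul(2, I), I) = Mul(3, I))
D = Rational(-7409, 20201) (D = Mul(Add(-16920, 9511), Rational(1, 20201)) = Mul(-7409, Rational(1, 20201)) = Rational(-7409, 20201) ≈ -0.36676)
Add(Mul(Mul(Add(-12149, 21484), Pow(Add(-10647, -9688), -1)), Pow(D, -1)), Mul(-1, Function('a')(-7))) = Add(Mul(Mul(Add(-12149, 21484), Pow(Add(-10647, -9688), -1)), Pow(Rational(-7409, 20201), -1)), Mul(-1, Mul(3, -7))) = Add(Mul(Mul(9335, Pow(-20335, -1)), Rational(-20201, 7409)), Mul(-1, -21)) = Add(Mul(Mul(9335, Rational(-1, 20335)), Rational(-20201, 7409)), 21) = Add(Mul(Rational(-1867, 4067), Rational(-20201, 7409)), 21) = Add(Rational(37715267, 30132403), 21) = Rational(670495730, 30132403)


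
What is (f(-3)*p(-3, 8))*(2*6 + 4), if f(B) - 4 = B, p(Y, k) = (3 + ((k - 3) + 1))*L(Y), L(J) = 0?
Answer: 0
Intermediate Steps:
p(Y, k) = 0 (p(Y, k) = (3 + ((k - 3) + 1))*0 = (3 + ((-3 + k) + 1))*0 = (3 + (-2 + k))*0 = (1 + k)*0 = 0)
f(B) = 4 + B
(f(-3)*p(-3, 8))*(2*6 + 4) = ((4 - 3)*0)*(2*6 + 4) = (1*0)*(12 + 4) = 0*16 = 0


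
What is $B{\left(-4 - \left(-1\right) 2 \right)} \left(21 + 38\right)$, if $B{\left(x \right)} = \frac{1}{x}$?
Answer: $- \frac{59}{2} \approx -29.5$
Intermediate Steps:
$B{\left(-4 - \left(-1\right) 2 \right)} \left(21 + 38\right) = \frac{21 + 38}{-4 - \left(-1\right) 2} = \frac{1}{-4 - -2} \cdot 59 = \frac{1}{-4 + 2} \cdot 59 = \frac{1}{-2} \cdot 59 = \left(- \frac{1}{2}\right) 59 = - \frac{59}{2}$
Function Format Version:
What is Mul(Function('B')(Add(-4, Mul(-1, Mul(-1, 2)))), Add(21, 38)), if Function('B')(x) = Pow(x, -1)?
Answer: Rational(-59, 2) ≈ -29.500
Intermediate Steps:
Mul(Function('B')(Add(-4, Mul(-1, Mul(-1, 2)))), Add(21, 38)) = Mul(Pow(Add(-4, Mul(-1, Mul(-1, 2))), -1), Add(21, 38)) = Mul(Pow(Add(-4, Mul(-1, -2)), -1), 59) = Mul(Pow(Add(-4, 2), -1), 59) = Mul(Pow(-2, -1), 59) = Mul(Rational(-1, 2), 59) = Rational(-59, 2)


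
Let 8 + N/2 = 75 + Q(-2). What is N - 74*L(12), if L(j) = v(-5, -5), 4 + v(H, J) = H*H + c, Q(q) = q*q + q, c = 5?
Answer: -1786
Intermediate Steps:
Q(q) = q + q² (Q(q) = q² + q = q + q²)
v(H, J) = 1 + H² (v(H, J) = -4 + (H*H + 5) = -4 + (H² + 5) = -4 + (5 + H²) = 1 + H²)
N = 138 (N = -16 + 2*(75 - 2*(1 - 2)) = -16 + 2*(75 - 2*(-1)) = -16 + 2*(75 + 2) = -16 + 2*77 = -16 + 154 = 138)
L(j) = 26 (L(j) = 1 + (-5)² = 1 + 25 = 26)
N - 74*L(12) = 138 - 74*26 = 138 - 1924 = -1786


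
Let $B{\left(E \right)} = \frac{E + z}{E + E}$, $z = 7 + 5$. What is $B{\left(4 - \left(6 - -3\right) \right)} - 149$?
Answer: $- \frac{1497}{10} \approx -149.7$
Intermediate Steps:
$z = 12$
$B{\left(E \right)} = \frac{12 + E}{2 E}$ ($B{\left(E \right)} = \frac{E + 12}{E + E} = \frac{12 + E}{2 E}$)
$B{\left(4 - \left(6 - -3\right) \right)} - 149 = \frac{12 + \left(4 - \left(6 - -3\right)\right)}{2 \left(4 - \left(6 - -3\right)\right)} - 149 = \frac{12 + \left(4 - \left(6 + 3\right)\right)}{2 \left(4 - \left(6 + 3\right)\right)} - 149 = \frac{12 + \left(4 - 9\right)}{2 \left(4 - 9\right)} - 149 = \frac{12 - 5}{2 \left(-5\right)} - 149 = \frac{1}{2} \left(- \frac{1}{5}\right) 7 - 149 = - \frac{7}{10} - 149 = - \frac{1497}{10}$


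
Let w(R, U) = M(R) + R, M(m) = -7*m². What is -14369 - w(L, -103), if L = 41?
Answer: -2643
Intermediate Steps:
w(R, U) = R - 7*R² (w(R, U) = -7*R² + R = R - 7*R²)
-14369 - w(L, -103) = -14369 - 41*(1 - 7*41) = -14369 - 41*(1 - 287) = -14369 - 41*(-286) = -14369 - 1*(-11726) = -14369 + 11726 = -2643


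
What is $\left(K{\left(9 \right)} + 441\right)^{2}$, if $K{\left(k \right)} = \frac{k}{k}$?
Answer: $195364$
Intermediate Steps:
$K{\left(k \right)} = 1$
$\left(K{\left(9 \right)} + 441\right)^{2} = \left(1 + 441\right)^{2} = 442^{2} = 195364$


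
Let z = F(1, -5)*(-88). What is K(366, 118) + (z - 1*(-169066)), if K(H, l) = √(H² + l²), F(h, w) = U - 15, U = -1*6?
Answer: 170914 + 2*√36970 ≈ 1.7130e+5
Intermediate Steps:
U = -6
F(h, w) = -21 (F(h, w) = -6 - 15 = -21)
z = 1848 (z = -21*(-88) = 1848)
K(366, 118) + (z - 1*(-169066)) = √(366² + 118²) + (1848 - 1*(-169066)) = √(133956 + 13924) + (1848 + 169066) = √147880 + 170914 = 2*√36970 + 170914 = 170914 + 2*√36970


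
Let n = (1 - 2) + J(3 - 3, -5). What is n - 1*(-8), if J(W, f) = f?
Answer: 2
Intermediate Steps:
n = -6 (n = (1 - 2) - 5 = -1 - 5 = -6)
n - 1*(-8) = -6 - 1*(-8) = -6 + 8 = 2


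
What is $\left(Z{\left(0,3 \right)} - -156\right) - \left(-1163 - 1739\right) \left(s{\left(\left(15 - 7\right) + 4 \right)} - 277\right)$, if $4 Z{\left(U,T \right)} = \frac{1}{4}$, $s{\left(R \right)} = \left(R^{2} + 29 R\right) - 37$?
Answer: $\frac{8267393}{16} \approx 5.1671 \cdot 10^{5}$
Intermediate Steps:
$s{\left(R \right)} = -37 + R^{2} + 29 R$
$Z{\left(U,T \right)} = \frac{1}{16}$ ($Z{\left(U,T \right)} = \frac{1}{4 \cdot 4} = \frac{1}{4} \cdot \frac{1}{4} = \frac{1}{16}$)
$\left(Z{\left(0,3 \right)} - -156\right) - \left(-1163 - 1739\right) \left(s{\left(\left(15 - 7\right) + 4 \right)} - 277\right) = \left(\frac{1}{16} - -156\right) - \left(-1163 - 1739\right) \left(\left(-37 + \left(\left(15 - 7\right) + 4\right)^{2} + 29 \left(\left(15 - 7\right) + 4\right)\right) - 277\right) = \left(\frac{1}{16} + 156\right) - - 2902 \left(\left(-37 + \left(8 + 4\right)^{2} + 29 \left(8 + 4\right)\right) - 277\right) = \frac{2497}{16} - - 2902 \left(\left(-37 + 12^{2} + 29 \cdot 12\right) - 277\right) = \frac{2497}{16} - - 2902 \left(\left(-37 + 144 + 348\right) - 277\right) = \frac{2497}{16} - - 2902 \left(455 - 277\right) = \frac{2497}{16} - \left(-2902\right) 178 = \frac{2497}{16} - -516556 = \frac{2497}{16} + 516556 = \frac{8267393}{16}$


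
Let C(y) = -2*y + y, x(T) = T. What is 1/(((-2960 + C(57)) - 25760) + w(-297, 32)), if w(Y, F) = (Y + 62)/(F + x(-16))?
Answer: -16/460667 ≈ -3.4732e-5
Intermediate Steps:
C(y) = -y
w(Y, F) = (62 + Y)/(-16 + F) (w(Y, F) = (Y + 62)/(F - 16) = (62 + Y)/(-16 + F))
1/(((-2960 + C(57)) - 25760) + w(-297, 32)) = 1/(((-2960 - 1*57) - 25760) + (62 - 297)/(-16 + 32)) = 1/(((-2960 - 57) - 25760) - 235/16) = 1/((-3017 - 25760) + (1/16)*(-235)) = 1/(-28777 - 235/16) = 1/(-460667/16) = -16/460667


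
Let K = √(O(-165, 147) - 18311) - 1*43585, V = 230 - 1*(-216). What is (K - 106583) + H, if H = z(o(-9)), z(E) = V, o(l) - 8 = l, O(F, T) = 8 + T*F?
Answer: -149722 + I*√42558 ≈ -1.4972e+5 + 206.3*I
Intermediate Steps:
O(F, T) = 8 + F*T
o(l) = 8 + l
V = 446 (V = 230 + 216 = 446)
z(E) = 446
H = 446
K = -43585 + I*√42558 (K = √((8 - 165*147) - 18311) - 1*43585 = √((8 - 24255) - 18311) - 43585 = √(-24247 - 18311) - 43585 = √(-42558) - 43585 = I*√42558 - 43585 = -43585 + I*√42558 ≈ -43585.0 + 206.3*I)
(K - 106583) + H = ((-43585 + I*√42558) - 106583) + 446 = (-150168 + I*√42558) + 446 = -149722 + I*√42558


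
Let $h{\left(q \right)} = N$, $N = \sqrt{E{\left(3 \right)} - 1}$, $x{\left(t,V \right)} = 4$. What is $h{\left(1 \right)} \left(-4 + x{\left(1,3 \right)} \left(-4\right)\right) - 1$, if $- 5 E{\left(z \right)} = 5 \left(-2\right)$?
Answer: $-21$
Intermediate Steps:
$E{\left(z \right)} = 2$ ($E{\left(z \right)} = - \frac{5 \left(-2\right)}{5} = \left(- \frac{1}{5}\right) \left(-10\right) = 2$)
$N = 1$ ($N = \sqrt{2 - 1} = \sqrt{1} = 1$)
$h{\left(q \right)} = 1$
$h{\left(1 \right)} \left(-4 + x{\left(1,3 \right)} \left(-4\right)\right) - 1 = 1 \left(-4 + 4 \left(-4\right)\right) - 1 = 1 \left(-4 - 16\right) - 1 = 1 \left(-20\right) - 1 = -20 - 1 = -21$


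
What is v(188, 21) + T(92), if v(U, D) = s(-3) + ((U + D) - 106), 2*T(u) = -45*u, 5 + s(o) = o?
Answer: -1975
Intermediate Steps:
s(o) = -5 + o
T(u) = -45*u/2 (T(u) = (-45*u)/2 = -45*u/2)
v(U, D) = -114 + D + U (v(U, D) = (-5 - 3) + ((U + D) - 106) = -8 + ((D + U) - 106) = -8 + (-106 + D + U) = -114 + D + U)
v(188, 21) + T(92) = (-114 + 21 + 188) - 45/2*92 = 95 - 2070 = -1975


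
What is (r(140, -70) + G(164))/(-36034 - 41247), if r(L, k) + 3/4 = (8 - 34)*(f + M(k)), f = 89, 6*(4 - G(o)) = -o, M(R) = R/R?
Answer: 27713/927372 ≈ 0.029883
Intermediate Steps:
M(R) = 1
G(o) = 4 + o/6 (G(o) = 4 - (-1)*o/6 = 4 + o/6)
r(L, k) = -9363/4 (r(L, k) = -3/4 + (8 - 34)*(89 + 1) = -3/4 - 26*90 = -3/4 - 2340 = -9363/4)
(r(140, -70) + G(164))/(-36034 - 41247) = (-9363/4 + (4 + (1/6)*164))/(-36034 - 41247) = (-9363/4 + (4 + 82/3))/(-77281) = (-9363/4 + 94/3)*(-1/77281) = -27713/12*(-1/77281) = 27713/927372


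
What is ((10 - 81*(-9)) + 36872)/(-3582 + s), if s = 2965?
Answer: -37611/617 ≈ -60.958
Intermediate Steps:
((10 - 81*(-9)) + 36872)/(-3582 + s) = ((10 - 81*(-9)) + 36872)/(-3582 + 2965) = ((10 + 729) + 36872)/(-617) = (739 + 36872)*(-1/617) = 37611*(-1/617) = -37611/617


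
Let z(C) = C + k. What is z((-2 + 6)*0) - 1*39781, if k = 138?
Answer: -39643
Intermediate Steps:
z(C) = 138 + C (z(C) = C + 138 = 138 + C)
z((-2 + 6)*0) - 1*39781 = (138 + (-2 + 6)*0) - 1*39781 = (138 + 4*0) - 39781 = (138 + 0) - 39781 = 138 - 39781 = -39643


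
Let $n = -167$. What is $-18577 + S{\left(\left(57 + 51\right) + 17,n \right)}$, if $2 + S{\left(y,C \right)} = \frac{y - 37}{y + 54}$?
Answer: $- \frac{3325553}{179} \approx -18579.0$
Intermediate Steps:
$S{\left(y,C \right)} = -2 + \frac{-37 + y}{54 + y}$ ($S{\left(y,C \right)} = -2 + \frac{y - 37}{y + 54} = -2 + \frac{-37 + y}{54 + y}$)
$-18577 + S{\left(\left(57 + 51\right) + 17,n \right)} = -18577 + \frac{-145 - \left(\left(57 + 51\right) + 17\right)}{54 + \left(\left(57 + 51\right) + 17\right)} = -18577 + \frac{-145 - \left(108 + 17\right)}{54 + \left(108 + 17\right)} = -18577 + \frac{-145 - 125}{54 + 125} = -18577 + \frac{-145 - 125}{179} = -18577 + \frac{1}{179} \left(-270\right) = -18577 - \frac{270}{179} = - \frac{3325553}{179}$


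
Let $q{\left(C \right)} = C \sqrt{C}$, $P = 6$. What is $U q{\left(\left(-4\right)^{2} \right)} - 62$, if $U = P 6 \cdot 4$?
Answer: $9154$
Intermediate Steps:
$q{\left(C \right)} = C^{\frac{3}{2}}$
$U = 144$ ($U = 6 \cdot 6 \cdot 4 = 36 \cdot 4 = 144$)
$U q{\left(\left(-4\right)^{2} \right)} - 62 = 144 \left(\left(-4\right)^{2}\right)^{\frac{3}{2}} - 62 = 144 \cdot 16^{\frac{3}{2}} - 62 = 144 \cdot 64 - 62 = 9216 - 62 = 9154$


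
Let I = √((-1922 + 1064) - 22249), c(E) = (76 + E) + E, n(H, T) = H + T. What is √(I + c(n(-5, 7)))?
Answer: √(80 + I*√23107) ≈ 11.22 + 6.7741*I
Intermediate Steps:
c(E) = 76 + 2*E
I = I*√23107 (I = √(-858 - 22249) = √(-23107) = I*√23107 ≈ 152.01*I)
√(I + c(n(-5, 7))) = √(I*√23107 + (76 + 2*(-5 + 7))) = √(I*√23107 + (76 + 2*2)) = √(I*√23107 + (76 + 4)) = √(I*√23107 + 80) = √(80 + I*√23107)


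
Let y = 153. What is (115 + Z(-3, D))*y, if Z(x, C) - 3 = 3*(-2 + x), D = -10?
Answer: 15759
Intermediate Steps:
Z(x, C) = -3 + 3*x (Z(x, C) = 3 + 3*(-2 + x) = 3 + (-6 + 3*x) = -3 + 3*x)
(115 + Z(-3, D))*y = (115 + (-3 + 3*(-3)))*153 = (115 + (-3 - 9))*153 = (115 - 12)*153 = 103*153 = 15759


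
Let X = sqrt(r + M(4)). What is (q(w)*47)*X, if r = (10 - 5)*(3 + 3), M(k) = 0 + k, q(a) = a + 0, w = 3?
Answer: 141*sqrt(34) ≈ 822.16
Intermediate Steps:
q(a) = a
M(k) = k
r = 30 (r = 5*6 = 30)
X = sqrt(34) (X = sqrt(30 + 4) = sqrt(34) ≈ 5.8309)
(q(w)*47)*X = (3*47)*sqrt(34) = 141*sqrt(34)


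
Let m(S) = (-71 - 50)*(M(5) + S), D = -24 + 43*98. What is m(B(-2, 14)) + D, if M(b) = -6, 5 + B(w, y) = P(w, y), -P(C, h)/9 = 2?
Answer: 7699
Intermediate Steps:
P(C, h) = -18 (P(C, h) = -9*2 = -18)
B(w, y) = -23 (B(w, y) = -5 - 18 = -23)
D = 4190 (D = -24 + 4214 = 4190)
m(S) = 726 - 121*S (m(S) = (-71 - 50)*(-6 + S) = -121*(-6 + S) = 726 - 121*S)
m(B(-2, 14)) + D = (726 - 121*(-23)) + 4190 = (726 + 2783) + 4190 = 3509 + 4190 = 7699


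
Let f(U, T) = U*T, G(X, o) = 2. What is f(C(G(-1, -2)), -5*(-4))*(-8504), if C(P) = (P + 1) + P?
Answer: -850400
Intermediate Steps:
C(P) = 1 + 2*P (C(P) = (1 + P) + P = 1 + 2*P)
f(U, T) = T*U
f(C(G(-1, -2)), -5*(-4))*(-8504) = ((-5*(-4))*(1 + 2*2))*(-8504) = (20*(1 + 4))*(-8504) = (20*5)*(-8504) = 100*(-8504) = -850400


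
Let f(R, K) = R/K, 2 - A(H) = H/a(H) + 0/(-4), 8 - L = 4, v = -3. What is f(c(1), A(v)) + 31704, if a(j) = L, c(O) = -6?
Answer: 348720/11 ≈ 31702.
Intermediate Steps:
L = 4 (L = 8 - 1*4 = 8 - 4 = 4)
a(j) = 4
A(H) = 2 - H/4 (A(H) = 2 - (H/4 + 0/(-4)) = 2 - (H*(¼) + 0*(-¼)) = 2 - (H/4 + 0) = 2 - H/4)
f(c(1), A(v)) + 31704 = -6/(2 - ¼*(-3)) + 31704 = -6/(2 + ¾) + 31704 = -6/11/4 + 31704 = -6*4/11 + 31704 = -24/11 + 31704 = 348720/11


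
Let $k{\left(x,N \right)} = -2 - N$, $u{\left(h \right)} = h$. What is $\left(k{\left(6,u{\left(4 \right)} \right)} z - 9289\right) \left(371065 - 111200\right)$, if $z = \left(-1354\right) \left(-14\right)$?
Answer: $-31969891625$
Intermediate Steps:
$z = 18956$
$\left(k{\left(6,u{\left(4 \right)} \right)} z - 9289\right) \left(371065 - 111200\right) = \left(\left(-2 - 4\right) 18956 - 9289\right) \left(371065 - 111200\right) = \left(\left(-2 - 4\right) 18956 - 9289\right) \left(371065 + \left(-231682 + 120482\right)\right) = \left(\left(-6\right) 18956 - 9289\right) \left(371065 - 111200\right) = \left(-113736 - 9289\right) 259865 = \left(-123025\right) 259865 = -31969891625$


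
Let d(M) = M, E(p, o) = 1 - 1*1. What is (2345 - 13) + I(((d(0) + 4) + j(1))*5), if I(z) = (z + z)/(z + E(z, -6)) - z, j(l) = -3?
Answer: 2329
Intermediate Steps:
E(p, o) = 0 (E(p, o) = 1 - 1 = 0)
I(z) = 2 - z (I(z) = (z + z)/(z + 0) - z = (2*z)/z - z = 2 - z)
(2345 - 13) + I(((d(0) + 4) + j(1))*5) = (2345 - 13) + (2 - ((0 + 4) - 3)*5) = 2332 + (2 - (4 - 3)*5) = 2332 + (2 - 5) = 2332 - 3 = 2329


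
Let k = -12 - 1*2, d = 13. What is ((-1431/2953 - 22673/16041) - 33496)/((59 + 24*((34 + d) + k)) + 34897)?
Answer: -396691094312/423337405401 ≈ -0.93706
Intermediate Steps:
k = -14 (k = -12 - 2 = -14)
((-1431/2953 - 22673/16041) - 33496)/((59 + 24*((34 + d) + k)) + 34897) = ((-1431/2953 - 22673/16041) - 33496)/((59 + 24*((34 + 13) - 14)) + 34897) = ((-1431*1/2953 - 22673*1/16041) - 33496)/((59 + 24*(47 - 14)) + 34897) = ((-1431/2953 - 22673/16041) - 33496)/((59 + 24*33) + 34897) = (-89908040/47369073 - 33496)/((59 + 792) + 34897) = -1586764377248/(47369073*(851 + 34897)) = -1586764377248/47369073/35748 = -1586764377248/47369073*1/35748 = -396691094312/423337405401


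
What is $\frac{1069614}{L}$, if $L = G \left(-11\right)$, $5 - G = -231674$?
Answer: $- \frac{152802}{364067} \approx -0.41971$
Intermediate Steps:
$G = 231679$ ($G = 5 - -231674 = 5 + 231674 = 231679$)
$L = -2548469$ ($L = 231679 \left(-11\right) = -2548469$)
$\frac{1069614}{L} = \frac{1069614}{-2548469} = 1069614 \left(- \frac{1}{2548469}\right) = - \frac{152802}{364067}$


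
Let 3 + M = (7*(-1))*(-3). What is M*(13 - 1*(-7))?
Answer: 360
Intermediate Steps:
M = 18 (M = -3 + (7*(-1))*(-3) = -3 - 7*(-3) = -3 + 21 = 18)
M*(13 - 1*(-7)) = 18*(13 - 1*(-7)) = 18*(13 + 7) = 18*20 = 360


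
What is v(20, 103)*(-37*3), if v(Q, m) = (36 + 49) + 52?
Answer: -15207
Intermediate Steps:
v(Q, m) = 137 (v(Q, m) = 85 + 52 = 137)
v(20, 103)*(-37*3) = 137*(-37*3) = 137*(-111) = -15207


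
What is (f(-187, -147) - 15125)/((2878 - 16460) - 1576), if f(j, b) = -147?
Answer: 7636/7579 ≈ 1.0075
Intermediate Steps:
(f(-187, -147) - 15125)/((2878 - 16460) - 1576) = (-147 - 15125)/((2878 - 16460) - 1576) = -15272/(-13582 - 1576) = -15272/(-15158) = -15272*(-1/15158) = 7636/7579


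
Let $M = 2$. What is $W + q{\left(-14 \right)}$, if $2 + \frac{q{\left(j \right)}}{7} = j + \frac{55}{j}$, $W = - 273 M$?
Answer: $- \frac{1371}{2} \approx -685.5$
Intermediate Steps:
$W = -546$ ($W = \left(-273\right) 2 = -546$)
$q{\left(j \right)} = -14 + 7 j + \frac{385}{j}$ ($q{\left(j \right)} = -14 + 7 \left(j + \frac{55}{j}\right) = -14 + \left(7 j + \frac{385}{j}\right) = -14 + 7 j + \frac{385}{j}$)
$W + q{\left(-14 \right)} = -546 + \left(-14 + 7 \left(-14\right) + \frac{385}{-14}\right) = -546 - \frac{279}{2} = - \frac{1371}{2}$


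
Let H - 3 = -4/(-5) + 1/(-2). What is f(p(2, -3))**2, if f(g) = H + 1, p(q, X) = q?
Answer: 1849/100 ≈ 18.490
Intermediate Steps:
H = 33/10 (H = 3 + (-4/(-5) + 1/(-2)) = 3 + (-4*(-1/5) + 1*(-1/2)) = 3 + (4/5 - 1/2) = 3 + 3/10 = 33/10 ≈ 3.3000)
f(g) = 43/10 (f(g) = 33/10 + 1 = 43/10)
f(p(2, -3))**2 = (43/10)**2 = 1849/100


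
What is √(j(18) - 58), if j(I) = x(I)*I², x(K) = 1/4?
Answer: √23 ≈ 4.7958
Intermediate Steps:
x(K) = ¼
j(I) = I²/4
√(j(18) - 58) = √((¼)*18² - 58) = √((¼)*324 - 58) = √(81 - 58) = √23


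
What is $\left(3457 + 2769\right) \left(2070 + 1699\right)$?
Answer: $23465794$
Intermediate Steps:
$\left(3457 + 2769\right) \left(2070 + 1699\right) = 6226 \cdot 3769 = 23465794$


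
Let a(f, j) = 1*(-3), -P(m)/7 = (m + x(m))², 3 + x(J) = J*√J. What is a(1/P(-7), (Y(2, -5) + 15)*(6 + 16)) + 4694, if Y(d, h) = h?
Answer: 4691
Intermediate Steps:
x(J) = -3 + J^(3/2) (x(J) = -3 + J*√J = -3 + J^(3/2))
P(m) = -7*(-3 + m + m^(3/2))² (P(m) = -7*(m + (-3 + m^(3/2)))² = -7*(-3 + m + m^(3/2))²)
a(f, j) = -3
a(1/P(-7), (Y(2, -5) + 15)*(6 + 16)) + 4694 = -3 + 4694 = 4691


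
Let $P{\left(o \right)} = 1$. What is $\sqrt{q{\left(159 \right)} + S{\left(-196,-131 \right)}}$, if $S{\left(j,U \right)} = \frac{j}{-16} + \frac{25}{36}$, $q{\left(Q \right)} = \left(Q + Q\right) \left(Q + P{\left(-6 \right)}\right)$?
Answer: $\frac{\sqrt{1832146}}{6} \approx 225.59$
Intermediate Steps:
$q{\left(Q \right)} = 2 Q \left(1 + Q\right)$ ($q{\left(Q \right)} = \left(Q + Q\right) \left(Q + 1\right) = 2 Q \left(1 + Q\right)$)
$S{\left(j,U \right)} = \frac{25}{36} - \frac{j}{16}$ ($S{\left(j,U \right)} = j \left(- \frac{1}{16}\right) + 25 \cdot \frac{1}{36} = - \frac{j}{16} + \frac{25}{36} = \frac{25}{36} - \frac{j}{16}$)
$\sqrt{q{\left(159 \right)} + S{\left(-196,-131 \right)}} = \sqrt{2 \cdot 159 \left(1 + 159\right) + \left(\frac{25}{36} - - \frac{49}{4}\right)} = \sqrt{2 \cdot 159 \cdot 160 + \left(\frac{25}{36} + \frac{49}{4}\right)} = \sqrt{50880 + \frac{233}{18}} = \sqrt{\frac{916073}{18}} = \frac{\sqrt{1832146}}{6}$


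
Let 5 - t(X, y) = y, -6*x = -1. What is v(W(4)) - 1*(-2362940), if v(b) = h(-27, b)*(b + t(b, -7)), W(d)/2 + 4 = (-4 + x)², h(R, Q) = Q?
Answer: 765823945/324 ≈ 2.3637e+6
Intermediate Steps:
x = ⅙ (x = -⅙*(-1) = ⅙ ≈ 0.16667)
t(X, y) = 5 - y
W(d) = 385/18 (W(d) = -8 + 2*(-4 + ⅙)² = -8 + 2*(-23/6)² = -8 + 2*(529/36) = -8 + 529/18 = 385/18)
v(b) = b*(12 + b) (v(b) = b*(b + (5 - 1*(-7))) = b*(b + (5 + 7)) = b*(b + 12) = b*(12 + b))
v(W(4)) - 1*(-2362940) = 385*(12 + 385/18)/18 - 1*(-2362940) = (385/18)*(601/18) + 2362940 = 231385/324 + 2362940 = 765823945/324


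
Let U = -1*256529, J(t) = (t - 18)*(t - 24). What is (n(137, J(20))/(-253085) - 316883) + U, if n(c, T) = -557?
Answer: -145121975463/253085 ≈ -5.7341e+5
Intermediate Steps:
J(t) = (-24 + t)*(-18 + t) (J(t) = (-18 + t)*(-24 + t) = (-24 + t)*(-18 + t))
U = -256529
(n(137, J(20))/(-253085) - 316883) + U = (-557/(-253085) - 316883) - 256529 = (-557*(-1/253085) - 316883) - 256529 = (557/253085 - 316883) - 256529 = -80198333498/253085 - 256529 = -145121975463/253085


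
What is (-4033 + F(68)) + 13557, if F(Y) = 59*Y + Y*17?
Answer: 14692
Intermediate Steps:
F(Y) = 76*Y (F(Y) = 59*Y + 17*Y = 76*Y)
(-4033 + F(68)) + 13557 = (-4033 + 76*68) + 13557 = (-4033 + 5168) + 13557 = 1135 + 13557 = 14692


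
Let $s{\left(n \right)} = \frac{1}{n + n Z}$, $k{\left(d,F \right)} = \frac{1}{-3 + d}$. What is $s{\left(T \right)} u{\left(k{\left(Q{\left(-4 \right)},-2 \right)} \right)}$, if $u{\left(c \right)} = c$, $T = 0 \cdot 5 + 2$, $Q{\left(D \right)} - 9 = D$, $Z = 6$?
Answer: $\frac{1}{28} \approx 0.035714$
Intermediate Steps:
$Q{\left(D \right)} = 9 + D$
$T = 2$ ($T = 0 + 2 = 2$)
$s{\left(n \right)} = \frac{1}{7 n}$ ($s{\left(n \right)} = \frac{1}{n + n 6} = \frac{1}{n + 6 n} = \frac{1}{7 n}$)
$s{\left(T \right)} u{\left(k{\left(Q{\left(-4 \right)},-2 \right)} \right)} = \frac{\frac{1}{7} \cdot \frac{1}{2}}{-3 + \left(9 - 4\right)} = \frac{\frac{1}{7} \cdot \frac{1}{2}}{-3 + 5} = \frac{1}{14 \cdot 2} = \frac{1}{14} \cdot \frac{1}{2} = \frac{1}{28}$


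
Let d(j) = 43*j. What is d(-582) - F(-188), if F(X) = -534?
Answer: -24492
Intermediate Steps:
d(-582) - F(-188) = 43*(-582) - 1*(-534) = -25026 + 534 = -24492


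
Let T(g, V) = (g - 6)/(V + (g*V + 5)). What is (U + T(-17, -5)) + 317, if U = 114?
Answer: 36612/85 ≈ 430.73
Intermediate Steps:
T(g, V) = (-6 + g)/(5 + V + V*g) (T(g, V) = (-6 + g)/(V + (V*g + 5)) = (-6 + g)/(V + (5 + V*g)) = (-6 + g)/(5 + V + V*g))
(U + T(-17, -5)) + 317 = (114 + (-6 - 17)/(5 - 5 - 5*(-17))) + 317 = (114 - 23/(5 - 5 + 85)) + 317 = (114 - 23/85) + 317 = 9667/85 + 317 = 36612/85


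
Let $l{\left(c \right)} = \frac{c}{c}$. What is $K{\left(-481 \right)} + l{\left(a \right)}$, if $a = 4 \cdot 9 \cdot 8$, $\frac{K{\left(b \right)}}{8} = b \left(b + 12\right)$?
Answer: $1804713$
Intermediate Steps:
$K{\left(b \right)} = 8 b \left(12 + b\right)$ ($K{\left(b \right)} = 8 b \left(b + 12\right) = 8 b \left(12 + b\right)$)
$a = 288$ ($a = 36 \cdot 8 = 288$)
$l{\left(c \right)} = 1$
$K{\left(-481 \right)} + l{\left(a \right)} = 8 \left(-481\right) \left(12 - 481\right) + 1 = 8 \left(-481\right) \left(-469\right) + 1 = 1804712 + 1 = 1804713$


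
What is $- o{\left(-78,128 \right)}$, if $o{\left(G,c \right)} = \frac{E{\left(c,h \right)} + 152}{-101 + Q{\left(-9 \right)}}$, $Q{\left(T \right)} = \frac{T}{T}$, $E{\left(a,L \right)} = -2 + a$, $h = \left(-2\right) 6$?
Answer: $\frac{139}{50} \approx 2.78$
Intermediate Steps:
$h = -12$
$Q{\left(T \right)} = 1$
$o{\left(G,c \right)} = - \frac{3}{2} - \frac{c}{100}$ ($o{\left(G,c \right)} = \frac{\left(-2 + c\right) + 152}{-101 + 1} = \frac{150 + c}{-100} = \left(150 + c\right) \left(- \frac{1}{100}\right) = - \frac{3}{2} - \frac{c}{100}$)
$- o{\left(-78,128 \right)} = - (- \frac{3}{2} - \frac{32}{25}) = \left(-1\right) \left(- \frac{139}{50}\right) = \frac{139}{50}$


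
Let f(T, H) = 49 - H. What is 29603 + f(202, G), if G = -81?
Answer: 29733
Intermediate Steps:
29603 + f(202, G) = 29603 + (49 - 1*(-81)) = 29603 + (49 + 81) = 29603 + 130 = 29733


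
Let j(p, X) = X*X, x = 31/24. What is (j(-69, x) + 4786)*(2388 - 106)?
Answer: 3146532277/288 ≈ 1.0925e+7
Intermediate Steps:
x = 31/24 (x = 31*(1/24) = 31/24 ≈ 1.2917)
j(p, X) = X²
(j(-69, x) + 4786)*(2388 - 106) = ((31/24)² + 4786)*(2388 - 106) = (961/576 + 4786)*2282 = (2757697/576)*2282 = 3146532277/288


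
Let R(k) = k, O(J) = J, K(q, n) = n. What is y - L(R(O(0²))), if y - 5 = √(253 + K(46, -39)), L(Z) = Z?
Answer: 5 + √214 ≈ 19.629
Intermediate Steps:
y = 5 + √214 (y = 5 + √(253 - 39) = 5 + √214 ≈ 19.629)
y - L(R(O(0²))) = (5 + √214) - 1*0² = (5 + √214) - 1*0 = (5 + √214) + 0 = 5 + √214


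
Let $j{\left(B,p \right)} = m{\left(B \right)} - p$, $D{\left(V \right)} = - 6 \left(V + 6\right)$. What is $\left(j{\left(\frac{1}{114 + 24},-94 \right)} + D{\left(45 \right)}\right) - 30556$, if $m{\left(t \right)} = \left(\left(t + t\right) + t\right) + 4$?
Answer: $- \frac{1415143}{46} \approx -30764.0$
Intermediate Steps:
$D{\left(V \right)} = -36 - 6 V$ ($D{\left(V \right)} = - 6 \left(6 + V\right) = -36 - 6 V$)
$m{\left(t \right)} = 4 + 3 t$ ($m{\left(t \right)} = \left(2 t + t\right) + 4 = 3 t + 4 = 4 + 3 t$)
$j{\left(B,p \right)} = 4 - p + 3 B$ ($j{\left(B,p \right)} = \left(4 + 3 B\right) - p = 4 - p + 3 B$)
$\left(j{\left(\frac{1}{114 + 24},-94 \right)} + D{\left(45 \right)}\right) - 30556 = \left(\left(4 - -94 + \frac{3}{114 + 24}\right) - 306\right) - 30556 = \left(\left(4 + 94 + \frac{3}{138}\right) - 306\right) - 30556 = \left(\left(4 + 94 + 3 \cdot \frac{1}{138}\right) - 306\right) - 30556 = \left(\left(4 + 94 + \frac{1}{46}\right) - 306\right) - 30556 = \left(\frac{4509}{46} - 306\right) - 30556 = - \frac{9567}{46} - 30556 = - \frac{1415143}{46}$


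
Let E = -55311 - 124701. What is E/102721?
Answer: -180012/102721 ≈ -1.7524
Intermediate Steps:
E = -180012
E/102721 = -180012/102721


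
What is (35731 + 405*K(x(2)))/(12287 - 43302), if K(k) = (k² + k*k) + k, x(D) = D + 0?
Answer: -39781/31015 ≈ -1.2826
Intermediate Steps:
x(D) = D
K(k) = k + 2*k² (K(k) = (k² + k²) + k = 2*k² + k = k + 2*k²)
(35731 + 405*K(x(2)))/(12287 - 43302) = (35731 + 405*(2*(1 + 2*2)))/(12287 - 43302) = (35731 + 405*(2*(1 + 4)))/(-31015) = (35731 + 405*(2*5))*(-1/31015) = (35731 + 405*10)*(-1/31015) = (35731 + 4050)*(-1/31015) = 39781*(-1/31015) = -39781/31015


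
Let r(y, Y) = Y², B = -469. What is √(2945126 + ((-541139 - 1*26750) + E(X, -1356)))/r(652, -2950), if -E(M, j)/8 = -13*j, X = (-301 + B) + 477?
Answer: 7*√45637/8702500 ≈ 0.00017184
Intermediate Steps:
X = -293 (X = (-301 - 469) + 477 = -770 + 477 = -293)
E(M, j) = 104*j (E(M, j) = -(-104)*j = 104*j)
√(2945126 + ((-541139 - 1*26750) + E(X, -1356)))/r(652, -2950) = √(2945126 + ((-541139 - 1*26750) + 104*(-1356)))/((-2950)²) = √(2945126 + ((-541139 - 26750) - 141024))/8702500 = √(2945126 + (-567889 - 141024))*(1/8702500) = √(2945126 - 708913)*(1/8702500) = √2236213*(1/8702500) = (7*√45637)*(1/8702500) = 7*√45637/8702500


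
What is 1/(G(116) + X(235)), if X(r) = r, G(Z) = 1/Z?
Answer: 116/27261 ≈ 0.0042552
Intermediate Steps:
1/(G(116) + X(235)) = 1/(1/116 + 235) = 1/(27261/116) = 116/27261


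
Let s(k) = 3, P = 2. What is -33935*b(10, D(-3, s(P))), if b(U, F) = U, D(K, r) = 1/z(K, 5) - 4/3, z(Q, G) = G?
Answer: -339350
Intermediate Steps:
D(K, r) = -17/15 (D(K, r) = 1/5 - 4/3 = 1*(⅕) - 4*⅓ = ⅕ - 4/3 = -17/15)
-33935*b(10, D(-3, s(P))) = -33935*10 = -339350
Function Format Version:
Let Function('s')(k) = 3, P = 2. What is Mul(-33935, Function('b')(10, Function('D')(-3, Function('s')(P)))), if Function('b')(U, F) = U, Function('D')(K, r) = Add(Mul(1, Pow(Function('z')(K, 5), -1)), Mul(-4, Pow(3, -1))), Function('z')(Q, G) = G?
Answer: -339350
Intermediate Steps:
Function('D')(K, r) = Rational(-17, 15) (Function('D')(K, r) = Add(Mul(1, Pow(5, -1)), Mul(-4, Pow(3, -1))) = Add(Mul(1, Rational(1, 5)), Mul(-4, Rational(1, 3))) = Add(Rational(1, 5), Rational(-4, 3)) = Rational(-17, 15))
Mul(-33935, Function('b')(10, Function('D')(-3, Function('s')(P)))) = Mul(-33935, 10) = -339350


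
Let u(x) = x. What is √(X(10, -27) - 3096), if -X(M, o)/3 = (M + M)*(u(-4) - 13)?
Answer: 2*I*√519 ≈ 45.563*I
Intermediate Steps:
X(M, o) = 102*M (X(M, o) = -3*(M + M)*(-4 - 13) = -3*2*M*(-17) = -(-102)*M = 102*M)
√(X(10, -27) - 3096) = √(102*10 - 3096) = √(1020 - 3096) = √(-2076) = 2*I*√519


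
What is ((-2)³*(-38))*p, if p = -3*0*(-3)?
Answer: 0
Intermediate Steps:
p = 0 (p = 0*(-3) = 0)
((-2)³*(-38))*p = ((-2)³*(-38))*0 = -8*(-38)*0 = 304*0 = 0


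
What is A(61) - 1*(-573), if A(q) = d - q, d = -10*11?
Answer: 402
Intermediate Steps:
d = -110
A(q) = -110 - q
A(61) - 1*(-573) = (-110 - 1*61) - 1*(-573) = (-110 - 61) + 573 = -171 + 573 = 402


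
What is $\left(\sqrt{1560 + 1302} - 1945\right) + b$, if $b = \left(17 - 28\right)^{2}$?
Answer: $-1824 + 3 \sqrt{318} \approx -1770.5$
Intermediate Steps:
$b = 121$ ($b = \left(-11\right)^{2} = 121$)
$\left(\sqrt{1560 + 1302} - 1945\right) + b = \left(\sqrt{1560 + 1302} - 1945\right) + 121 = \left(\sqrt{2862} - 1945\right) + 121 = \left(3 \sqrt{318} - 1945\right) + 121 = \left(-1945 + 3 \sqrt{318}\right) + 121 = -1824 + 3 \sqrt{318}$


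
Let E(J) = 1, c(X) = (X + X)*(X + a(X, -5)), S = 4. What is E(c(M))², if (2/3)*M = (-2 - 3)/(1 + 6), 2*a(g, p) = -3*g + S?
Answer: 1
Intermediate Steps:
a(g, p) = 2 - 3*g/2 (a(g, p) = (-3*g + 4)/2 = (4 - 3*g)/2 = 2 - 3*g/2)
M = -15/14 (M = 3*((-2 - 3)/(1 + 6))/2 = 3*(-5/7)/2 = 3*(-5*⅐)/2 = (3/2)*(-5/7) = -15/14 ≈ -1.0714)
c(X) = 2*X*(2 - X/2) (c(X) = (X + X)*(X + (2 - 3*X/2)) = (2*X)*(2 - X/2) = 2*X*(2 - X/2))
E(c(M))² = 1² = 1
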